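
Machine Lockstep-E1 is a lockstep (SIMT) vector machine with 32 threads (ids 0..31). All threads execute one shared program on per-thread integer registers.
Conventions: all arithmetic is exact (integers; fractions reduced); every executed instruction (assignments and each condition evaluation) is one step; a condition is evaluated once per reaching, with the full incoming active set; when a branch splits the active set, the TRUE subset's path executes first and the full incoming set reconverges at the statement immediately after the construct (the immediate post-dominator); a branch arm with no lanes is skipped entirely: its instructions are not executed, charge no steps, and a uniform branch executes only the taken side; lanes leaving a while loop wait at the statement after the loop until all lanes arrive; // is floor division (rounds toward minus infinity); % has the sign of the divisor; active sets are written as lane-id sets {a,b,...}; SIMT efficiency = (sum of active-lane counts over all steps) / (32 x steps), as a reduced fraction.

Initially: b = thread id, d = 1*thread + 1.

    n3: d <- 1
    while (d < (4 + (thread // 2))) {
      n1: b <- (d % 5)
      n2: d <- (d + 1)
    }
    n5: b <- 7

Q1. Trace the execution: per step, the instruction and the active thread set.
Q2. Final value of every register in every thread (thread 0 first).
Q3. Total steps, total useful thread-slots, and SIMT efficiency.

step 0: d <- 1                       {0,1,2,3,4,5,6,7,8,9,10,11,12,13,14,15,16,17,18,19,20,21,22,23,24,25,26,27,28,29,30,31}
step 1: eval (d < (4 + (thread // 2))) {0,1,2,3,4,5,6,7,8,9,10,11,12,13,14,15,16,17,18,19,20,21,22,23,24,25,26,27,28,29,30,31}
step 2: b <- (d % 5)                 {0,1,2,3,4,5,6,7,8,9,10,11,12,13,14,15,16,17,18,19,20,21,22,23,24,25,26,27,28,29,30,31}
step 3: d <- (d + 1)                 {0,1,2,3,4,5,6,7,8,9,10,11,12,13,14,15,16,17,18,19,20,21,22,23,24,25,26,27,28,29,30,31}
step 4: eval (d < (4 + (thread // 2))) {0,1,2,3,4,5,6,7,8,9,10,11,12,13,14,15,16,17,18,19,20,21,22,23,24,25,26,27,28,29,30,31}
step 5: b <- (d % 5)                 {0,1,2,3,4,5,6,7,8,9,10,11,12,13,14,15,16,17,18,19,20,21,22,23,24,25,26,27,28,29,30,31}
step 6: d <- (d + 1)                 {0,1,2,3,4,5,6,7,8,9,10,11,12,13,14,15,16,17,18,19,20,21,22,23,24,25,26,27,28,29,30,31}
step 7: eval (d < (4 + (thread // 2))) {0,1,2,3,4,5,6,7,8,9,10,11,12,13,14,15,16,17,18,19,20,21,22,23,24,25,26,27,28,29,30,31}
step 8: b <- (d % 5)                 {0,1,2,3,4,5,6,7,8,9,10,11,12,13,14,15,16,17,18,19,20,21,22,23,24,25,26,27,28,29,30,31}
step 9: d <- (d + 1)                 {0,1,2,3,4,5,6,7,8,9,10,11,12,13,14,15,16,17,18,19,20,21,22,23,24,25,26,27,28,29,30,31}
step 10: eval (d < (4 + (thread // 2))) {0,1,2,3,4,5,6,7,8,9,10,11,12,13,14,15,16,17,18,19,20,21,22,23,24,25,26,27,28,29,30,31}
step 11: b <- (d % 5)                 {2,3,4,5,6,7,8,9,10,11,12,13,14,15,16,17,18,19,20,21,22,23,24,25,26,27,28,29,30,31}
step 12: d <- (d + 1)                 {2,3,4,5,6,7,8,9,10,11,12,13,14,15,16,17,18,19,20,21,22,23,24,25,26,27,28,29,30,31}
step 13: eval (d < (4 + (thread // 2))) {2,3,4,5,6,7,8,9,10,11,12,13,14,15,16,17,18,19,20,21,22,23,24,25,26,27,28,29,30,31}
step 14: b <- (d % 5)                 {4,5,6,7,8,9,10,11,12,13,14,15,16,17,18,19,20,21,22,23,24,25,26,27,28,29,30,31}
step 15: d <- (d + 1)                 {4,5,6,7,8,9,10,11,12,13,14,15,16,17,18,19,20,21,22,23,24,25,26,27,28,29,30,31}
step 16: eval (d < (4 + (thread // 2))) {4,5,6,7,8,9,10,11,12,13,14,15,16,17,18,19,20,21,22,23,24,25,26,27,28,29,30,31}
step 17: b <- (d % 5)                 {6,7,8,9,10,11,12,13,14,15,16,17,18,19,20,21,22,23,24,25,26,27,28,29,30,31}
step 18: d <- (d + 1)                 {6,7,8,9,10,11,12,13,14,15,16,17,18,19,20,21,22,23,24,25,26,27,28,29,30,31}
step 19: eval (d < (4 + (thread // 2))) {6,7,8,9,10,11,12,13,14,15,16,17,18,19,20,21,22,23,24,25,26,27,28,29,30,31}
step 20: b <- (d % 5)                 {8,9,10,11,12,13,14,15,16,17,18,19,20,21,22,23,24,25,26,27,28,29,30,31}
step 21: d <- (d + 1)                 {8,9,10,11,12,13,14,15,16,17,18,19,20,21,22,23,24,25,26,27,28,29,30,31}
step 22: eval (d < (4 + (thread // 2))) {8,9,10,11,12,13,14,15,16,17,18,19,20,21,22,23,24,25,26,27,28,29,30,31}
step 23: b <- (d % 5)                 {10,11,12,13,14,15,16,17,18,19,20,21,22,23,24,25,26,27,28,29,30,31}
step 24: d <- (d + 1)                 {10,11,12,13,14,15,16,17,18,19,20,21,22,23,24,25,26,27,28,29,30,31}
step 25: eval (d < (4 + (thread // 2))) {10,11,12,13,14,15,16,17,18,19,20,21,22,23,24,25,26,27,28,29,30,31}
step 26: b <- (d % 5)                 {12,13,14,15,16,17,18,19,20,21,22,23,24,25,26,27,28,29,30,31}
step 27: d <- (d + 1)                 {12,13,14,15,16,17,18,19,20,21,22,23,24,25,26,27,28,29,30,31}
step 28: eval (d < (4 + (thread // 2))) {12,13,14,15,16,17,18,19,20,21,22,23,24,25,26,27,28,29,30,31}
step 29: b <- (d % 5)                 {14,15,16,17,18,19,20,21,22,23,24,25,26,27,28,29,30,31}
step 30: d <- (d + 1)                 {14,15,16,17,18,19,20,21,22,23,24,25,26,27,28,29,30,31}
step 31: eval (d < (4 + (thread // 2))) {14,15,16,17,18,19,20,21,22,23,24,25,26,27,28,29,30,31}
step 32: b <- (d % 5)                 {16,17,18,19,20,21,22,23,24,25,26,27,28,29,30,31}
step 33: d <- (d + 1)                 {16,17,18,19,20,21,22,23,24,25,26,27,28,29,30,31}
step 34: eval (d < (4 + (thread // 2))) {16,17,18,19,20,21,22,23,24,25,26,27,28,29,30,31}
step 35: b <- (d % 5)                 {18,19,20,21,22,23,24,25,26,27,28,29,30,31}
step 36: d <- (d + 1)                 {18,19,20,21,22,23,24,25,26,27,28,29,30,31}
step 37: eval (d < (4 + (thread // 2))) {18,19,20,21,22,23,24,25,26,27,28,29,30,31}
step 38: b <- (d % 5)                 {20,21,22,23,24,25,26,27,28,29,30,31}
step 39: d <- (d + 1)                 {20,21,22,23,24,25,26,27,28,29,30,31}
step 40: eval (d < (4 + (thread // 2))) {20,21,22,23,24,25,26,27,28,29,30,31}
step 41: b <- (d % 5)                 {22,23,24,25,26,27,28,29,30,31}
step 42: d <- (d + 1)                 {22,23,24,25,26,27,28,29,30,31}
step 43: eval (d < (4 + (thread // 2))) {22,23,24,25,26,27,28,29,30,31}
step 44: b <- (d % 5)                 {24,25,26,27,28,29,30,31}
step 45: d <- (d + 1)                 {24,25,26,27,28,29,30,31}
step 46: eval (d < (4 + (thread // 2))) {24,25,26,27,28,29,30,31}
step 47: b <- (d % 5)                 {26,27,28,29,30,31}
step 48: d <- (d + 1)                 {26,27,28,29,30,31}
step 49: eval (d < (4 + (thread // 2))) {26,27,28,29,30,31}
step 50: b <- (d % 5)                 {28,29,30,31}
step 51: d <- (d + 1)                 {28,29,30,31}
step 52: eval (d < (4 + (thread // 2))) {28,29,30,31}
step 53: b <- (d % 5)                 {30,31}
step 54: d <- (d + 1)                 {30,31}
step 55: eval (d < (4 + (thread // 2))) {30,31}
step 56: b <- 7                       {0,1,2,3,4,5,6,7,8,9,10,11,12,13,14,15,16,17,18,19,20,21,22,23,24,25,26,27,28,29,30,31}

Answer: 57 steps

b: 7,7,7,7,7,7,7,7,7,7,7,7,7,7,7,7,7,7,7,7,7,7,7,7,7,7,7,7,7,7,7,7
d: 4,4,5,5,6,6,7,7,8,8,9,9,10,10,11,11,12,12,13,13,14,14,15,15,16,16,17,17,18,18,19,19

steps = 57; useful = 1104; efficiency = 1104/1824 = 23/38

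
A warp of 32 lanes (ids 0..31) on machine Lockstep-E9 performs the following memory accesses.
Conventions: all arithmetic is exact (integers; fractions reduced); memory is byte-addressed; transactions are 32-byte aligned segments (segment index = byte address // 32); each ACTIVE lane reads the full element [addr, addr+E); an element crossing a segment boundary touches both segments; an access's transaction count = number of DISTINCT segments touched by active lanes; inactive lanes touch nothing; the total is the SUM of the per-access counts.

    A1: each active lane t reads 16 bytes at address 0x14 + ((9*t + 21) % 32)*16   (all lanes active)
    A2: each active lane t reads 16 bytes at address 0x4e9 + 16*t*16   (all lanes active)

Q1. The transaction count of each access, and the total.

A1: 17 transactions
A2: 32 transactions

Answer: 17,32; total 49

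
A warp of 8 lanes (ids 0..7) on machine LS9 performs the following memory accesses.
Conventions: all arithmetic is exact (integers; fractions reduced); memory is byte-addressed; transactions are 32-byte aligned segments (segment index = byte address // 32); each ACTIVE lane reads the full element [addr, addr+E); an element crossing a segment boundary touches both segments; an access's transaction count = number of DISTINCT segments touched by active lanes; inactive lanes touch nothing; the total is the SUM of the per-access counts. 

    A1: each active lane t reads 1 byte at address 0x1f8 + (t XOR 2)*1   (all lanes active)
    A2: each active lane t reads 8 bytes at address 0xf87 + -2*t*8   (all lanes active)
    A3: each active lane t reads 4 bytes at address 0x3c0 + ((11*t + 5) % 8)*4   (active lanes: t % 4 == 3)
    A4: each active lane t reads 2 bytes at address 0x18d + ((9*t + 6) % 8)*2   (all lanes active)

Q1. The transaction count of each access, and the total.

A1: 1 transaction
A2: 5 transactions
A3: 1 transaction
A4: 1 transaction

Answer: 1,5,1,1; total 8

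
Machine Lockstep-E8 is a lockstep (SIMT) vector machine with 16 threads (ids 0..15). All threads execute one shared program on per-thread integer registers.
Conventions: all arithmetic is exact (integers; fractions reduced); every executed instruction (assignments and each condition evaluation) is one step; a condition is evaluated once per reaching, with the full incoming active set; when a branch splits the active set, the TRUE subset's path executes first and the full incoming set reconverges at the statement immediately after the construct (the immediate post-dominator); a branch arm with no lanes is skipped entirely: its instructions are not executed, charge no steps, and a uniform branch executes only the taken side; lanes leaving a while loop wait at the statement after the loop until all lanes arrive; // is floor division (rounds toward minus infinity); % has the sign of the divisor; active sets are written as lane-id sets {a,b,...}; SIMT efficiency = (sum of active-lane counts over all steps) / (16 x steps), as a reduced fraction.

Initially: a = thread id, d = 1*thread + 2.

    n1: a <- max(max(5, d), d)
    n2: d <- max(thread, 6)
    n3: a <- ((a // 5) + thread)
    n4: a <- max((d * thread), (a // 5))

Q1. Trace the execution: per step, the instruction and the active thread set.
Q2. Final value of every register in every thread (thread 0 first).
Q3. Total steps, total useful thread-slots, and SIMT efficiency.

step 0: a <- max(max(5, d), d)       {0,1,2,3,4,5,6,7,8,9,10,11,12,13,14,15}
step 1: d <- max(thread, 6)          {0,1,2,3,4,5,6,7,8,9,10,11,12,13,14,15}
step 2: a <- ((a // 5) + thread)     {0,1,2,3,4,5,6,7,8,9,10,11,12,13,14,15}
step 3: a <- max((d * thread), (a // 5)) {0,1,2,3,4,5,6,7,8,9,10,11,12,13,14,15}

Answer: 4 steps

a: 0,6,12,18,24,30,36,49,64,81,100,121,144,169,196,225
d: 6,6,6,6,6,6,6,7,8,9,10,11,12,13,14,15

steps = 4; useful = 64; efficiency = 64/64 = 1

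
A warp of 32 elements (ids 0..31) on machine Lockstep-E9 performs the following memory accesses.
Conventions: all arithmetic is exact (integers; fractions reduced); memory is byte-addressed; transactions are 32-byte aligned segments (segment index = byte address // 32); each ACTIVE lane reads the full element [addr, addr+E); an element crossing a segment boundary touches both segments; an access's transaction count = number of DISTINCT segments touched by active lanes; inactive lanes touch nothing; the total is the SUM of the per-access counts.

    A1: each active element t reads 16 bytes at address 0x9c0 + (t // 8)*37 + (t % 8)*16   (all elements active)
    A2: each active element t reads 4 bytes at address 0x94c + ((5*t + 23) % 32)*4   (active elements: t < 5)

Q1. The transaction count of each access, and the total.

A1: 8 transactions
A2: 3 transactions

Answer: 8,3; total 11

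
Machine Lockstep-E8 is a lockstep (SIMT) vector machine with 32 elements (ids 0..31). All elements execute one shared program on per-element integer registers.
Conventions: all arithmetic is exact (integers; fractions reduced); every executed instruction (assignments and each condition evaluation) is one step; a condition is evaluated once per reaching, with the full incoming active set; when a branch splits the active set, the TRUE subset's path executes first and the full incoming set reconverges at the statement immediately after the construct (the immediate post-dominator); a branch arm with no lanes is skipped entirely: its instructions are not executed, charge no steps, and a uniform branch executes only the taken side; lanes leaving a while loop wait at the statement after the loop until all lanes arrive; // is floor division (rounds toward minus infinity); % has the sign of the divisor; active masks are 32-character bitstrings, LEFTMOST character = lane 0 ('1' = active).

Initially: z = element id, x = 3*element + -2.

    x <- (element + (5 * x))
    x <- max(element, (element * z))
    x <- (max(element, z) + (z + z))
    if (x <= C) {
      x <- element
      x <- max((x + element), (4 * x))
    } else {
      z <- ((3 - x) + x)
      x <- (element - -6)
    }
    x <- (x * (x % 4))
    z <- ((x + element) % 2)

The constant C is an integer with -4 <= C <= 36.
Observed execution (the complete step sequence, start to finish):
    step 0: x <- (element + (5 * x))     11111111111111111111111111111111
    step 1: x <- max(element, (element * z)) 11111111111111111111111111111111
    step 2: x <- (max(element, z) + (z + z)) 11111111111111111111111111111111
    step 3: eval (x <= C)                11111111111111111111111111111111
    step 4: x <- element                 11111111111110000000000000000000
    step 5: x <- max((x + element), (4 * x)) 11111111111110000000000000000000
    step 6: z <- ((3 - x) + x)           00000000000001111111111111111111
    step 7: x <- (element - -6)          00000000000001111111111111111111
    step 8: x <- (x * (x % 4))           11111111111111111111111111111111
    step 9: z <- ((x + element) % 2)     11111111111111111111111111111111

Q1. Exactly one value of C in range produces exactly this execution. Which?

Answer: C = 36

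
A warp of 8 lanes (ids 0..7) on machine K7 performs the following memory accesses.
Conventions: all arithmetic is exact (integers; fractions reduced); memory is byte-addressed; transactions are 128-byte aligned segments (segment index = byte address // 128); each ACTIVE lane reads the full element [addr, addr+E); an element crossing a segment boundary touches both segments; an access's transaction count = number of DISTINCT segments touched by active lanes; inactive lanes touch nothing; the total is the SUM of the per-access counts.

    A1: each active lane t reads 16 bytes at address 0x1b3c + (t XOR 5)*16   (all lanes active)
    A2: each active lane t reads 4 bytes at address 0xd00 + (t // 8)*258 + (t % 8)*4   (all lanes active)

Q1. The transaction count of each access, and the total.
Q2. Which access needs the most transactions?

A1: 2 transactions
A2: 1 transaction

Answer: 2,1; total 3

Answer: A1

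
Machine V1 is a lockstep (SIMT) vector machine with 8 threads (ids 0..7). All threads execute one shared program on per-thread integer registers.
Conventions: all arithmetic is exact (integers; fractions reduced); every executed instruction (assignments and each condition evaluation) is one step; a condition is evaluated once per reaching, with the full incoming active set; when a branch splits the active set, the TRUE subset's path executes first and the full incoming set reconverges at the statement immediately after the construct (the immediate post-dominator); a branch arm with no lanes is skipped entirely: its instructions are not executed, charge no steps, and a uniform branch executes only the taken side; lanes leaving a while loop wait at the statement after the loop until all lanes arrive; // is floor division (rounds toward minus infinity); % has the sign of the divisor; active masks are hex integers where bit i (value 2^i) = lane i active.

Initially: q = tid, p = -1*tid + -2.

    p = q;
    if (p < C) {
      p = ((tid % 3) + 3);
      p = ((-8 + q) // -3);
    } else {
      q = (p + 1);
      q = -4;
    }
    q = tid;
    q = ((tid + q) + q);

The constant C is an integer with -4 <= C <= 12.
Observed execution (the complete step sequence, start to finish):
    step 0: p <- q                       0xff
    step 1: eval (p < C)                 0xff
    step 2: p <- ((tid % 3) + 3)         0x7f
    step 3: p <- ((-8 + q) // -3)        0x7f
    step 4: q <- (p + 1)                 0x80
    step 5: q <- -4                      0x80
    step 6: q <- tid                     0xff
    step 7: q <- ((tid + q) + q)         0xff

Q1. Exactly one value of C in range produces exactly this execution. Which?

Answer: C = 7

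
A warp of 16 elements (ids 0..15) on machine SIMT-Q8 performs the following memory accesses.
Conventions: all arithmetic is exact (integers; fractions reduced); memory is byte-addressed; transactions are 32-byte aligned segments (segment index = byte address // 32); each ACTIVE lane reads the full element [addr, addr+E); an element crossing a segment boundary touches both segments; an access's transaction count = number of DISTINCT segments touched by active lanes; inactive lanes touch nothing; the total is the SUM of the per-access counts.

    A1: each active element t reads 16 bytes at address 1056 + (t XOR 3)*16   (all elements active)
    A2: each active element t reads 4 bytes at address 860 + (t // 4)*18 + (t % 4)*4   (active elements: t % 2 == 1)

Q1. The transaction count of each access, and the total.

A1: 8 transactions
A2: 3 transactions

Answer: 8,3; total 11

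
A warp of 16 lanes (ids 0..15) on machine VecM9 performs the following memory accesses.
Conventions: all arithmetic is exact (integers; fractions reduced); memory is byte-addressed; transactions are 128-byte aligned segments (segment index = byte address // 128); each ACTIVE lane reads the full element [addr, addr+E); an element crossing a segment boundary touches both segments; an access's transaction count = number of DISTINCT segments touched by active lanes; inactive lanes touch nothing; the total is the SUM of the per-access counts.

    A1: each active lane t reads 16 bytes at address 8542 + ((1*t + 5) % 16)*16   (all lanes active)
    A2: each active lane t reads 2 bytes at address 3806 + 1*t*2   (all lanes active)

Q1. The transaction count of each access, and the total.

A1: 3 transactions
A2: 1 transaction

Answer: 3,1; total 4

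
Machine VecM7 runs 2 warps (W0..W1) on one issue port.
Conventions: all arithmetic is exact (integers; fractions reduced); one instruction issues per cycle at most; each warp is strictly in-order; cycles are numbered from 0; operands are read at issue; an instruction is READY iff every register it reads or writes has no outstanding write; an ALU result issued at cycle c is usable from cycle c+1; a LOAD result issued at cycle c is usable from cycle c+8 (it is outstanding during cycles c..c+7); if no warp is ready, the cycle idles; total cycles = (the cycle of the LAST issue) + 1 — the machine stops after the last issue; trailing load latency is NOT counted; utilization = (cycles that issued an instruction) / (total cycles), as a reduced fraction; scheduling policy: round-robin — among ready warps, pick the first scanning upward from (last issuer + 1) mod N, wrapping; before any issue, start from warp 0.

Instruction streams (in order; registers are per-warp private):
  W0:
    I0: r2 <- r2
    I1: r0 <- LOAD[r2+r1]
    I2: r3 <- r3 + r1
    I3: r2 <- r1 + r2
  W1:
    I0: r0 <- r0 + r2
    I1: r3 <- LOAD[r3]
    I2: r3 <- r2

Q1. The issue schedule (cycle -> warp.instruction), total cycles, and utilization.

cycle 0: W0.I0
cycle 1: W1.I0
cycle 2: W0.I1
cycle 3: W1.I1
cycle 4: W0.I2
cycle 5: W0.I3
cycle 6: idle
cycle 7: idle
cycle 8: idle
cycle 9: idle
cycle 10: idle
cycle 11: W1.I2

Answer: 12 cycles, utilization 7/12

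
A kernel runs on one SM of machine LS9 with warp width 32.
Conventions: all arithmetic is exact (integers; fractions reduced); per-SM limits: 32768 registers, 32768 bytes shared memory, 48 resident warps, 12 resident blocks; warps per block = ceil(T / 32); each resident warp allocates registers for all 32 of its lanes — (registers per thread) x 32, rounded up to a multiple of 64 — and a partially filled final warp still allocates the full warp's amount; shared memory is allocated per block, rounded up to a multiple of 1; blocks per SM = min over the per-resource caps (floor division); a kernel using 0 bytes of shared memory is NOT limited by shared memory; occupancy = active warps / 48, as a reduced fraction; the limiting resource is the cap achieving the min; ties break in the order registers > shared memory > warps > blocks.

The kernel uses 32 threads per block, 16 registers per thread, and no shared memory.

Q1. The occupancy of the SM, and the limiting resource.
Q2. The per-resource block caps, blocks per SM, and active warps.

Answer: occupancy 1/4, limited by blocks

registers: 64 blocks
shared memory: no limit (kernel uses none)
warps: 48 blocks
blocks: 12 blocks

Answer: 12 blocks, 12 active warps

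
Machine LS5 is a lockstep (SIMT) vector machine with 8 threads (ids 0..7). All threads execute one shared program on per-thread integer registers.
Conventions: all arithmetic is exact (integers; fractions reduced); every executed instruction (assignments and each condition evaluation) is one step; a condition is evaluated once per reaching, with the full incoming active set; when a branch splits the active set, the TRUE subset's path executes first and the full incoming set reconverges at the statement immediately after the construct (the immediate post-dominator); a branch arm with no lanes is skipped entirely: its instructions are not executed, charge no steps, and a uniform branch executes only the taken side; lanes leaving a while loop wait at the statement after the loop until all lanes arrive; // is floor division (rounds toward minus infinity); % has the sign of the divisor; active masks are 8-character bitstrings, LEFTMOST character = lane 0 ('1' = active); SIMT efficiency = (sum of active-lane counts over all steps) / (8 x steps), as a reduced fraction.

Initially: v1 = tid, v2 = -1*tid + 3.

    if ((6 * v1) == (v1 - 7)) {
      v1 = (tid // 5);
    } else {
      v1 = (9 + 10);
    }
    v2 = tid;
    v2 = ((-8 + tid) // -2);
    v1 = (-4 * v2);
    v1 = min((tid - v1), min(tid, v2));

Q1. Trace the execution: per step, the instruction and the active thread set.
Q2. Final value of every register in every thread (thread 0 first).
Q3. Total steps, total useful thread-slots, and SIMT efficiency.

step 0: eval ((6 * v1) == (v1 - 7))  11111111
step 1: v1 <- (9 + 10)               11111111
step 2: v2 <- tid                    11111111
step 3: v2 <- ((-8 + tid) // -2)     11111111
step 4: v1 <- (-4 * v2)              11111111
step 5: v1 <- min((tid - v1), min(tid, v2)) 11111111

Answer: 6 steps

v1: 0,1,2,2,2,1,1,0
v2: 4,3,3,2,2,1,1,0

steps = 6; useful = 48; efficiency = 48/48 = 1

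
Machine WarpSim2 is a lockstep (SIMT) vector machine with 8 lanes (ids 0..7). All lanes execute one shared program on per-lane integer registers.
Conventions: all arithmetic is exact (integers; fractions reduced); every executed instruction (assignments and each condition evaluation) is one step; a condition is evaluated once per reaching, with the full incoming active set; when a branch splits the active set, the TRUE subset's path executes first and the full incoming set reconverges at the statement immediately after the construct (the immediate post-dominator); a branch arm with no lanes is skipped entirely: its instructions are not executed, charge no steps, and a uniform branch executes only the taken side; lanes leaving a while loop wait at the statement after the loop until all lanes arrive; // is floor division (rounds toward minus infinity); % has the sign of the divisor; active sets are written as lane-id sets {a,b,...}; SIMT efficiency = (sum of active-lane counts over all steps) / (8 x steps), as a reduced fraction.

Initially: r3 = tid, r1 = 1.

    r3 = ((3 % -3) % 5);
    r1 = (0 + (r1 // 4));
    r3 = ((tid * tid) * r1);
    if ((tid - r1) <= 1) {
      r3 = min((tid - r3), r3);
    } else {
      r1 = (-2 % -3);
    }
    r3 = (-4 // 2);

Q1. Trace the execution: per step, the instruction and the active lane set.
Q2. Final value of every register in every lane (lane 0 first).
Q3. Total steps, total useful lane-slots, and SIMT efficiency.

step 0: r3 <- ((3 % -3) % 5)         {0,1,2,3,4,5,6,7}
step 1: r1 <- (0 + (r1 // 4))        {0,1,2,3,4,5,6,7}
step 2: r3 <- ((tid * tid) * r1)     {0,1,2,3,4,5,6,7}
step 3: eval ((tid - r1) <= 1)       {0,1,2,3,4,5,6,7}
step 4: r3 <- min((tid - r3), r3)    {0,1}
step 5: r1 <- (-2 % -3)              {2,3,4,5,6,7}
step 6: r3 <- (-4 // 2)              {0,1,2,3,4,5,6,7}

Answer: 7 steps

r3: -2,-2,-2,-2,-2,-2,-2,-2
r1: 0,0,-2,-2,-2,-2,-2,-2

steps = 7; useful = 48; efficiency = 48/56 = 6/7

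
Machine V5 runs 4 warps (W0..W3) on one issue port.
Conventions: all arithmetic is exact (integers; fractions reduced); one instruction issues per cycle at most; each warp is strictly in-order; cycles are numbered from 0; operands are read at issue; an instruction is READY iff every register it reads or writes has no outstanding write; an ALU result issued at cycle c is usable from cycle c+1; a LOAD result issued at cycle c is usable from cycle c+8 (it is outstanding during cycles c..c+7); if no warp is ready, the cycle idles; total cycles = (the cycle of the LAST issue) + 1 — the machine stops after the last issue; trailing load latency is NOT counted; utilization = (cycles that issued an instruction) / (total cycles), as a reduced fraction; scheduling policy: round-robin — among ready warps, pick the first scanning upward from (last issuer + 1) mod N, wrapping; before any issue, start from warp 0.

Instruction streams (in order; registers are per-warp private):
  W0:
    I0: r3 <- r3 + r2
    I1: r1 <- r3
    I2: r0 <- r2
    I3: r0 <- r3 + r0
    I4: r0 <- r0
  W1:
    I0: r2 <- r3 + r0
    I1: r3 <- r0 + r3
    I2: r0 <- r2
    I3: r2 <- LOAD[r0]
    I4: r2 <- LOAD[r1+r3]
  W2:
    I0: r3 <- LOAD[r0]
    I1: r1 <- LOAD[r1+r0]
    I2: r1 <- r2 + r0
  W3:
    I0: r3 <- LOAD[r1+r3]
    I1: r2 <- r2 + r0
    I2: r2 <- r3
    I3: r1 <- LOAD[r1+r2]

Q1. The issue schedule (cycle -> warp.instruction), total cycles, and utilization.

cycle 0: W0.I0
cycle 1: W1.I0
cycle 2: W2.I0
cycle 3: W3.I0
cycle 4: W0.I1
cycle 5: W1.I1
cycle 6: W2.I1
cycle 7: W3.I1
cycle 8: W0.I2
cycle 9: W1.I2
cycle 10: W0.I3
cycle 11: W1.I3
cycle 12: W3.I2
cycle 13: W0.I4
cycle 14: W2.I2
cycle 15: W3.I3
cycle 16: idle
cycle 17: idle
cycle 18: idle
cycle 19: W1.I4

Answer: 20 cycles, utilization 17/20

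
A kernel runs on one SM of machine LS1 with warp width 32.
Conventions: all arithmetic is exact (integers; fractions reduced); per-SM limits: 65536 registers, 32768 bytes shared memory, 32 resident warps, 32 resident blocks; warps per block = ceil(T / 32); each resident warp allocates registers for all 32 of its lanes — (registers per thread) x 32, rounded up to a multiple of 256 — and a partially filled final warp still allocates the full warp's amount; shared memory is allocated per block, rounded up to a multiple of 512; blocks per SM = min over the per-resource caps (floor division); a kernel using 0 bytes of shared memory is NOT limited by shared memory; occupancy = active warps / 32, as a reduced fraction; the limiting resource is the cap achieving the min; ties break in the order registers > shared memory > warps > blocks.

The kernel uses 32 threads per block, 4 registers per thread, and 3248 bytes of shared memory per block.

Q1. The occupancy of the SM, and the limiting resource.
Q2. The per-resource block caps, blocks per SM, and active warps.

Answer: occupancy 9/32, limited by shared memory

registers: 256 blocks
shared memory: 9 blocks
warps: 32 blocks
blocks: 32 blocks

Answer: 9 blocks, 9 active warps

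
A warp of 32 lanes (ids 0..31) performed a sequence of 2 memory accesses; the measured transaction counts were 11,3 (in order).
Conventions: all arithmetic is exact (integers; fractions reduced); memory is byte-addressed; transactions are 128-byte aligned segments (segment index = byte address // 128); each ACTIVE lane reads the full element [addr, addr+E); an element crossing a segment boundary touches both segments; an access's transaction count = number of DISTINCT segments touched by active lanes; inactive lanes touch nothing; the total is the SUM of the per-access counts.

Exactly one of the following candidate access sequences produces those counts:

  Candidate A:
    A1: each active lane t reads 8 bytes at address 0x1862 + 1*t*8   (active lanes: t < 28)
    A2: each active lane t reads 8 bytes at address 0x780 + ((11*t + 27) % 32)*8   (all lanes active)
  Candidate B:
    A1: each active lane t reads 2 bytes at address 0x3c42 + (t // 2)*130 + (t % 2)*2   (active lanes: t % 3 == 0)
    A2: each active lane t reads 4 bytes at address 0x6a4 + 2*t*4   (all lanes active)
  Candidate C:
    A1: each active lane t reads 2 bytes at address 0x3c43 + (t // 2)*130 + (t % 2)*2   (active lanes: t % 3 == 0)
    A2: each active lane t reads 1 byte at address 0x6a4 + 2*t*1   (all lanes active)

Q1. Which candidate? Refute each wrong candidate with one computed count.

A: A1 gives 3 transactions, not 11
C: A2 gives 1 transaction, not 3
B: all counts match (11,3)

Answer: B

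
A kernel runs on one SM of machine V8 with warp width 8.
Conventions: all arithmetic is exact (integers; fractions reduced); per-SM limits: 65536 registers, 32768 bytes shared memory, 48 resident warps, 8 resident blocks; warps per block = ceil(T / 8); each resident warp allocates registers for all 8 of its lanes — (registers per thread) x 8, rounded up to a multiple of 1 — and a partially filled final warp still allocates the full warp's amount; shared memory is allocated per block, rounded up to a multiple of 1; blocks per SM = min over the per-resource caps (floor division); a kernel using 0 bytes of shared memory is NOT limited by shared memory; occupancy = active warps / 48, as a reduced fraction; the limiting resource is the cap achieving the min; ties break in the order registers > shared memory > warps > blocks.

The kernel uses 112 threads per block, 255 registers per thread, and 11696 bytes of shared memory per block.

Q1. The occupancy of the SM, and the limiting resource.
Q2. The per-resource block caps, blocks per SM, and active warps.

Answer: occupancy 7/12, limited by registers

registers: 2 blocks
shared memory: 2 blocks
warps: 3 blocks
blocks: 8 blocks

Answer: 2 blocks, 28 active warps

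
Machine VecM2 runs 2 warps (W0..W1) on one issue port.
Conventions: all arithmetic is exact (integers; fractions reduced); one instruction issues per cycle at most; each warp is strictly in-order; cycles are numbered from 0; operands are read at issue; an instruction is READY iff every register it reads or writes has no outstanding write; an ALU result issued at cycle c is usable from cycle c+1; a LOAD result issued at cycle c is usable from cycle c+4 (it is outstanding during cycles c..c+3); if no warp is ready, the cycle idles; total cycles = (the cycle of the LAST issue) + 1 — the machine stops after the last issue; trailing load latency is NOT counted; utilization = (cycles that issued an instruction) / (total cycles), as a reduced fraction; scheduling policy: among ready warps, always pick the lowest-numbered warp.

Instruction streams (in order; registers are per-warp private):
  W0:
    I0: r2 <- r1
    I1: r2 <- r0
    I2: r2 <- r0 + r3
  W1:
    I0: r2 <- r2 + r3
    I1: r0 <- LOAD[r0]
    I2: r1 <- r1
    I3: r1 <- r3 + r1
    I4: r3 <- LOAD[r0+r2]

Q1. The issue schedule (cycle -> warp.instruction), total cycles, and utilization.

cycle 0: W0.I0
cycle 1: W0.I1
cycle 2: W0.I2
cycle 3: W1.I0
cycle 4: W1.I1
cycle 5: W1.I2
cycle 6: W1.I3
cycle 7: idle
cycle 8: W1.I4

Answer: 9 cycles, utilization 8/9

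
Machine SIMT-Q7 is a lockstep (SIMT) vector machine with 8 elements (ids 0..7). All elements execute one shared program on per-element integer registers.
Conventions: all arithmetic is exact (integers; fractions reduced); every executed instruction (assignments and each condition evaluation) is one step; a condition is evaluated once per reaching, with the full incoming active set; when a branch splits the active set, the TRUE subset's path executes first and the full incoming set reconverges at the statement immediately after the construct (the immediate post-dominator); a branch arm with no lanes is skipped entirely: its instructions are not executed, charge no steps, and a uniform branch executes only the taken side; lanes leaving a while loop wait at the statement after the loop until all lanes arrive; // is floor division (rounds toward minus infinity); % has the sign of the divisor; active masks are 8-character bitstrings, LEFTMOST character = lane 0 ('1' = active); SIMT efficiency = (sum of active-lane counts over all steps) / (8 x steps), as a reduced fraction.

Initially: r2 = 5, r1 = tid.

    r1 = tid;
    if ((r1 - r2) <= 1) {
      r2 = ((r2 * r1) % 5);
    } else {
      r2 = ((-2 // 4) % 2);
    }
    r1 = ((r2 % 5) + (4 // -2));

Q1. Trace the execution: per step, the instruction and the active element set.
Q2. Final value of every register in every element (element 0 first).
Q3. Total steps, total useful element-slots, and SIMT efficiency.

step 0: r1 <- tid                    11111111
step 1: eval ((r1 - r2) <= 1)        11111111
step 2: r2 <- ((r2 * r1) % 5)        11111110
step 3: r2 <- ((-2 // 4) % 2)        00000001
step 4: r1 <- ((r2 % 5) + (4 // -2)) 11111111

Answer: 5 steps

r2: 0,0,0,0,0,0,0,1
r1: -2,-2,-2,-2,-2,-2,-2,-1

steps = 5; useful = 32; efficiency = 32/40 = 4/5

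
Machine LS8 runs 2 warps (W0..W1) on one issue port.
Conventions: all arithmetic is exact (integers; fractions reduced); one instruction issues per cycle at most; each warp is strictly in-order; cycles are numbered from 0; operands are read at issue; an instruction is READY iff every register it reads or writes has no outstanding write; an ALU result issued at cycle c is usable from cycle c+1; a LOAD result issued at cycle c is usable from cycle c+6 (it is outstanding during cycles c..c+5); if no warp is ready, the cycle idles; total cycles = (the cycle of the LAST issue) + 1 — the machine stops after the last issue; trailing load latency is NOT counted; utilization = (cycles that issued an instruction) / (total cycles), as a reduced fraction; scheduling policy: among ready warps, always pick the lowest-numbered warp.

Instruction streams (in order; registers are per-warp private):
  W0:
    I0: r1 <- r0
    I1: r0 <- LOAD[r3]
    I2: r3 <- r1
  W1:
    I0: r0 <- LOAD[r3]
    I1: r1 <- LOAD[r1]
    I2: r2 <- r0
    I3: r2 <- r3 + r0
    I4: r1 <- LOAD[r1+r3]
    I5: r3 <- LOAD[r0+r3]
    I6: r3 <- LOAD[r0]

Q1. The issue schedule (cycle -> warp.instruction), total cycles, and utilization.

cycle 0: W0.I0
cycle 1: W0.I1
cycle 2: W0.I2
cycle 3: W1.I0
cycle 4: W1.I1
cycle 5: idle
cycle 6: idle
cycle 7: idle
cycle 8: idle
cycle 9: W1.I2
cycle 10: W1.I3
cycle 11: W1.I4
cycle 12: W1.I5
cycle 13: idle
cycle 14: idle
cycle 15: idle
cycle 16: idle
cycle 17: idle
cycle 18: W1.I6

Answer: 19 cycles, utilization 10/19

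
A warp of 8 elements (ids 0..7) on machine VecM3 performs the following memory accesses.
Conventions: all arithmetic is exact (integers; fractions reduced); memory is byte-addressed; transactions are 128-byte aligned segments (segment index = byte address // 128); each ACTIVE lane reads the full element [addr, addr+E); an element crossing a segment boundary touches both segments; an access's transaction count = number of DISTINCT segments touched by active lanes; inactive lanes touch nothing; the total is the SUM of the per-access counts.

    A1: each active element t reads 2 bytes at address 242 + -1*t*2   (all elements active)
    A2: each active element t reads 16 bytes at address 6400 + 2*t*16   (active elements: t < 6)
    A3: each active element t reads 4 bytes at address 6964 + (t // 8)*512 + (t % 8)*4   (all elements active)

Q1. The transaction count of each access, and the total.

A1: 1 transaction
A2: 2 transactions
A3: 1 transaction

Answer: 1,2,1; total 4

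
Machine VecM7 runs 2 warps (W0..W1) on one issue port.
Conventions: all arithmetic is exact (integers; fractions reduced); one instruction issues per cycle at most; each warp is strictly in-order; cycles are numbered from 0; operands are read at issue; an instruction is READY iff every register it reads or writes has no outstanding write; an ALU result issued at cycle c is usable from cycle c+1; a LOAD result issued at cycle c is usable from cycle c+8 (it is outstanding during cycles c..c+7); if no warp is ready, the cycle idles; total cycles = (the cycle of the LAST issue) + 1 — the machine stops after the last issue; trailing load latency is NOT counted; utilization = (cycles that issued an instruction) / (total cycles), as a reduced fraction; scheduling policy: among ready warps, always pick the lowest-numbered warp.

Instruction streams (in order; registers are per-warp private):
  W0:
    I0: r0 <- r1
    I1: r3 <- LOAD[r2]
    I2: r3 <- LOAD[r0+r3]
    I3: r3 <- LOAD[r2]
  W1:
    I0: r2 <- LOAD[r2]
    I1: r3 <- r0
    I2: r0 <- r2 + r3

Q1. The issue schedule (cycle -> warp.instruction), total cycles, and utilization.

cycle 0: W0.I0
cycle 1: W0.I1
cycle 2: W1.I0
cycle 3: W1.I1
cycle 4: idle
cycle 5: idle
cycle 6: idle
cycle 7: idle
cycle 8: idle
cycle 9: W0.I2
cycle 10: W1.I2
cycle 11: idle
cycle 12: idle
cycle 13: idle
cycle 14: idle
cycle 15: idle
cycle 16: idle
cycle 17: W0.I3

Answer: 18 cycles, utilization 7/18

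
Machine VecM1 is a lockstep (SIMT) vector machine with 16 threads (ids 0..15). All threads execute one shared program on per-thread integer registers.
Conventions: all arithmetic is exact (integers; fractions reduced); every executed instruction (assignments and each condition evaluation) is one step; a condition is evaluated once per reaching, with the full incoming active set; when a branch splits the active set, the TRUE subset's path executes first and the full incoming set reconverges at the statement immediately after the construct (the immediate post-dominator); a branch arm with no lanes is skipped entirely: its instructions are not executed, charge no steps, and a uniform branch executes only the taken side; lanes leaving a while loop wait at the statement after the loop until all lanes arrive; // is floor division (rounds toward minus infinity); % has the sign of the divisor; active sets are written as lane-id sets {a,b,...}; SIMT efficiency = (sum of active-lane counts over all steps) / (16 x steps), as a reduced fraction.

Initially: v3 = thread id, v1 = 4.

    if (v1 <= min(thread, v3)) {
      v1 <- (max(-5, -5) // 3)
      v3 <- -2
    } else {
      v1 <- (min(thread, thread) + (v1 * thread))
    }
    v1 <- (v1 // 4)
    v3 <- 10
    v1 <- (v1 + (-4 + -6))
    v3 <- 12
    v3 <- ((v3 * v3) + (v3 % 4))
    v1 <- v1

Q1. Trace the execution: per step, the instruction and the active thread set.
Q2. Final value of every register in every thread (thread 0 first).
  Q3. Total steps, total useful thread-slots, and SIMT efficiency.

step 0: eval (v1 <= min(thread, v3)) {0,1,2,3,4,5,6,7,8,9,10,11,12,13,14,15}
step 1: v1 <- (max(-5, -5) // 3)     {4,5,6,7,8,9,10,11,12,13,14,15}
step 2: v3 <- -2                     {4,5,6,7,8,9,10,11,12,13,14,15}
step 3: v1 <- (min(thread, thread) + (v1 * thread)) {0,1,2,3}
step 4: v1 <- (v1 // 4)              {0,1,2,3,4,5,6,7,8,9,10,11,12,13,14,15}
step 5: v3 <- 10                     {0,1,2,3,4,5,6,7,8,9,10,11,12,13,14,15}
step 6: v1 <- (v1 + (-4 + -6))       {0,1,2,3,4,5,6,7,8,9,10,11,12,13,14,15}
step 7: v3 <- 12                     {0,1,2,3,4,5,6,7,8,9,10,11,12,13,14,15}
step 8: v3 <- ((v3 * v3) + (v3 % 4)) {0,1,2,3,4,5,6,7,8,9,10,11,12,13,14,15}
step 9: v1 <- v1                     {0,1,2,3,4,5,6,7,8,9,10,11,12,13,14,15}

Answer: 10 steps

v3: 144,144,144,144,144,144,144,144,144,144,144,144,144,144,144,144
v1: -10,-9,-8,-7,-11,-11,-11,-11,-11,-11,-11,-11,-11,-11,-11,-11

steps = 10; useful = 140; efficiency = 140/160 = 7/8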